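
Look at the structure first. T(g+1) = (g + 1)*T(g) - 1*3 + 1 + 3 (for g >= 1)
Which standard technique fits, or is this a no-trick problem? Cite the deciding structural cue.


Method: a summation factor — with the index-dependent coefficient g + 1, dividing by the cumulative product turns the left side into a pure difference.


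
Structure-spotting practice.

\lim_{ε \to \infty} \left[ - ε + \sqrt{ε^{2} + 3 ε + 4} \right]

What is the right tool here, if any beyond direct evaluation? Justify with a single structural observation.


Diagnosis: conjugate multiplication — two divergent pieces with a minus sign between them and a radical in the mix: rationalize \sqrt{ε^{2} + 3 ε + 4} - ε before any limit law applies.


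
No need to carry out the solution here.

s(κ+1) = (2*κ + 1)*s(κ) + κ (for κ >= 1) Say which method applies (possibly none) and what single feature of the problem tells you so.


Diagnosis: a summation factor — normalize by the running product of 2*κ + 1: the left side becomes a difference, and differences sum.


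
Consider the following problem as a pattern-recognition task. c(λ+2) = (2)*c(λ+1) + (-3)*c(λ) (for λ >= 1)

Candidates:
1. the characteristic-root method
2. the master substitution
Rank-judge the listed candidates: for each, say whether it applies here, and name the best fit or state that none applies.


Best approach: the characteristic-root method — because shifting λ leaves the equation's coefficients unchanged, exponential trials reduce it to algebra.
- the characteristic-root method: applicable, and directly so.
- the master substitution — no fixed divisor shrinks the index between calls.


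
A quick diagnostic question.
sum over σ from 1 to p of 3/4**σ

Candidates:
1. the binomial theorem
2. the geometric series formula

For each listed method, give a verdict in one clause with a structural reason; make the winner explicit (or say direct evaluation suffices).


Technique: the geometric series formula — consecutive terms stand in a fixed index-free ratio — the geometric sum formula closes it.
- the binomial theorem: the terms do not reassemble into a binomial power.
- the geometric series formula — yes, a natural case for it.


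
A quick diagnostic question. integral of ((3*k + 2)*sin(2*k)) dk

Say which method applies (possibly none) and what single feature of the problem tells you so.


Diagnosis: integration by parts — a polynomial 3*k + 2 against the kernel sin(2*k) is the signature bounded-ladder case for integration by parts.


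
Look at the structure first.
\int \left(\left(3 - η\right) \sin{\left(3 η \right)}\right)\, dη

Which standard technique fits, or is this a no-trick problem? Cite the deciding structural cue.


Method: integration by parts — the integrand splits as 3 - η times \sin{\left(3 η \right)} — repeatedly differentiating the polynomial part kills it, which is the parts ladder.


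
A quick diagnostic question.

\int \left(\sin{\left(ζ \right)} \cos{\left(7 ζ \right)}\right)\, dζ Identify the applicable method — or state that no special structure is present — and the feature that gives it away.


Method: a trigonometric identity — \sin{\left(ζ \right)} \cos{\left(7 ζ \right)} is a beat pattern — rewrite the product as a sum of single-frequency waves before integrating.


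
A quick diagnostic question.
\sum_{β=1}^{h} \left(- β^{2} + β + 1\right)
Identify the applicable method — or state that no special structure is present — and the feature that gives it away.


Method: no special technique — Faulhaber territory: sum each constant-multiple power of β with its closed-form formula, no trick required.


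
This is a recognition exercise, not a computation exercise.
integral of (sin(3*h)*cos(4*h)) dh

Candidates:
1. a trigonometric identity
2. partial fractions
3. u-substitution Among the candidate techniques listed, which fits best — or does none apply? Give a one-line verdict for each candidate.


Method: a trigonometric identity — cross-frequency products like sin(3*h)*cos(4*h) are the textbook product-to-sum case — the identity converts them to directly integrable sinusoids.
- a trigonometric identity — applicable, and directly so.
- partial fractions — there is no rational-function structure to decompose.
- u-substitution: no subexpression of the integrand pairs with its own derivative as a factor — individual terms may offer their own substitutions, but any change of variable covering the whole integral would have to be constructed from outside the expression.


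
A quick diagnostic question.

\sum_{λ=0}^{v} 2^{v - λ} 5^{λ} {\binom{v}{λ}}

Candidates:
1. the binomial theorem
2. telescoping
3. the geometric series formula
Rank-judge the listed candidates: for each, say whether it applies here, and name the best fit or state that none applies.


Method: the binomial theorem — terms weighting {\binom{v}{λ}} against matched powers of 5 and 2 reassemble into (5 + 2)^v by the binomial theorem.
- the binomial theorem — yes, a natural case for it.
- telescoping: computed from the summand as displayed, the partial sums build up without the pairwise collapse telescoping exploits.
- the geometric series formula — consecutive terms are not related by a fixed multiplier.


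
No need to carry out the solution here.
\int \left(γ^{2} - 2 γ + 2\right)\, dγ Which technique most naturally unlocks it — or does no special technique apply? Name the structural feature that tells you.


Technique: no special technique — nothing composite, nothing rational, nothing trigonometric — each constant-multiple power of γ integrates by the power rule alone.


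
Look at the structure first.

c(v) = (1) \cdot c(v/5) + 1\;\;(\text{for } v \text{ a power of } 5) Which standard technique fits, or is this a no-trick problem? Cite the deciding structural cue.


Verdict: the master substitution — the argument shrinks by the factor 5, so measure the index on a logarithmic scale and the recursion becomes a shift.


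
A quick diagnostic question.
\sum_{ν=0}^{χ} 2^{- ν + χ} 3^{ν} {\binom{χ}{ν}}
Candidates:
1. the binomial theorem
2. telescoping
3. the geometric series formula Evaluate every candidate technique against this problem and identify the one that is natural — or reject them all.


Diagnosis: the binomial theorem — binomial coefficients against complementary powers of 3 and 2: recognize the binomial expansion and resum.
- the binomial theorem: yes — fits the structure here.
- telescoping: neither a shifted-difference shape nor integer-spaced poles are present.
- the geometric series formula — there is no constant term-to-term ratio.


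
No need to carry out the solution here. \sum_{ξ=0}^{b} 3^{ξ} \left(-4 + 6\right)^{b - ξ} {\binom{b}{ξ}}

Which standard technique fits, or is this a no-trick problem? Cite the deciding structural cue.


Diagnosis: the binomial theorem — the summand is term ξ of a binomial expansion in 3 and (-4 + 6); the whole sum is a single power.


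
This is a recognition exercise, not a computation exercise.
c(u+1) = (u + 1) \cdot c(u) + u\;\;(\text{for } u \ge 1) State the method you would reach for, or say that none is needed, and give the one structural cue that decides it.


Best approach: a summation factor — first-order, linear, moving coefficient u + 1: the discrete analogue of an integrating factor handles it.


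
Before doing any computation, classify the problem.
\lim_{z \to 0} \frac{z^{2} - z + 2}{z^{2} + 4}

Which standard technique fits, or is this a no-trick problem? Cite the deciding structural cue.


Verdict: no special technique — nothing blocks direct substitution at 0: plug in and finish.


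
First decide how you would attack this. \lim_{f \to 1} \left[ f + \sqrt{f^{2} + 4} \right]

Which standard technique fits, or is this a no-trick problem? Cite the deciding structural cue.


Method: no special technique — the expression is continuous at 1 — substitute and evaluate; no indeterminate form appears.


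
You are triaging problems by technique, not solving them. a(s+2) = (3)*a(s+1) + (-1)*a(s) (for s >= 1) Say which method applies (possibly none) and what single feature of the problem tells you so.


Method: the characteristic-root method — because shifting s leaves the equation's coefficients unchanged, exponential trials reduce it to algebra.


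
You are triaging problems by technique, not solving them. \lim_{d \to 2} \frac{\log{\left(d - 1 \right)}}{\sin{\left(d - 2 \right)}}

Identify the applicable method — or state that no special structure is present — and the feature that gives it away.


Best approach: l'Hôpital's rule (0/0) — substituting 2 gives 0 over 0; differentiate top and bottom once and re-evaluate. A first-order expansion at the point is an equally standard path; the rule packages it.


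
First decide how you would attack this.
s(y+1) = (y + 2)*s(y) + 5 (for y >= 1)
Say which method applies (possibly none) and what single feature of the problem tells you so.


Verdict: a summation factor — the coefficient y + 2 drifts with the index, so no fixed root exists; normalizing by the cumulative product telescopes it.


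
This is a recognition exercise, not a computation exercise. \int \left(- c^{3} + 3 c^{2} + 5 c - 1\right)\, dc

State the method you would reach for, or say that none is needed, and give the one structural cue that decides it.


Best approach: no special technique — nothing composite, nothing rational, nothing trigonometric — each constant-multiple power of c integrates by the power rule alone.


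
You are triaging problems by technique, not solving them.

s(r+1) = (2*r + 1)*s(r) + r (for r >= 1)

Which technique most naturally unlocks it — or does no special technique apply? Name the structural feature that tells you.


Method: a summation factor — an index-dependent multiplier 2*r + 1 rules out characteristic roots; a summation factor converts it to a pure difference.


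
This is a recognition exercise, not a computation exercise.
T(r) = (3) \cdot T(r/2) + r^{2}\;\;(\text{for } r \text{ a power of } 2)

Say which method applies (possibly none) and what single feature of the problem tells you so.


Verdict: the master substitution — treat m = log base 2 of r as the new clock: one recursion step advances m by one while r scales by 2.


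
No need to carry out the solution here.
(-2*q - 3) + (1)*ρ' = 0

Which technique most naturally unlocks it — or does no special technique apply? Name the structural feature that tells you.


Method: no special technique — the slope is a pure function of q; integrate both sides and be done.


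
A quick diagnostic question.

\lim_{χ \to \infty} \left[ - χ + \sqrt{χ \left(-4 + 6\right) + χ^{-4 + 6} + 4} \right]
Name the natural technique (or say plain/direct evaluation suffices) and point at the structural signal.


Best approach: conjugate multiplication — turning the difference into a conjugate-rationalized ratio makes the limit readable.


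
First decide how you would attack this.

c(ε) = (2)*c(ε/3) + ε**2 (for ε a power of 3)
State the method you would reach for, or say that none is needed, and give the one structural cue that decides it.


Diagnosis: the master substitution — divide-the-index recursion (ε/3 inside the call) straightens out once the index is rewritten as 3^m.


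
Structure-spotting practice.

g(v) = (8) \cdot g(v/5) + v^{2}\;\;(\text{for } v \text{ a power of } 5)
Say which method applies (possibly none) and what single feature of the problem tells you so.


Best approach: the master substitution — the argument contracts 5-fold per step: reindex v exponentially and solve the linear recurrence in the new index.


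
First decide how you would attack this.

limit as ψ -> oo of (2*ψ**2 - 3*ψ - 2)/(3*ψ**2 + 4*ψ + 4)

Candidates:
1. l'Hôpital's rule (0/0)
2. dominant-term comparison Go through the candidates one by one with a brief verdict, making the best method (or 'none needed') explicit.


Diagnosis: dominant-term comparison — divide through by the highest power of ψ; every lower-order term dies and the dominant terms decide the limit.
- l'Hôpital's rule (0/0): no 0/0 form appears: written as one quotient, top and bottom both grow without bound, and the ratio is decided by their leading terms.
- dominant-term comparison — yes — fits the structure here.


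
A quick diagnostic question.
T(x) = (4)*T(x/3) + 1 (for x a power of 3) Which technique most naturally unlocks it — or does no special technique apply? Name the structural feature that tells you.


Diagnosis: the master substitution — the argument x/3 divides the index by 3; the standard x = 3^m substitution converts it to a constant-shift recurrence.


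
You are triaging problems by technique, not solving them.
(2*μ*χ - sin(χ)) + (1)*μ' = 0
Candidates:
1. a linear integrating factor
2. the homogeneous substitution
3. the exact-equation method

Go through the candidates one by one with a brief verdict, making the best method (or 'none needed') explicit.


Diagnosis: a linear integrating factor — linear in the unknown with genuine forcing: multiply through by the exponential of the integrated coefficient and the left side closes into one derivative.
- a linear integrating factor: applicable, and directly so.
- the homogeneous substitution — the slope is not a function of the ratio of the variables alone.
- the exact-equation method — the cross partial derivatives disagree, so no single potential exists.


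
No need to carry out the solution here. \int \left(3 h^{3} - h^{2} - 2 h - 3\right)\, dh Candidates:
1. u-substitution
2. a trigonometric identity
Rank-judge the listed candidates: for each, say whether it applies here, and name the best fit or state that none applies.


Method: no special technique — scan for structure and find none: constant multiples of powers of h, integrate directly.
- u-substitution — no substitution does more than relabel what direct integration already handles.
- a trigonometric identity: with no trigonometric functions present, identity rewriting has no target.


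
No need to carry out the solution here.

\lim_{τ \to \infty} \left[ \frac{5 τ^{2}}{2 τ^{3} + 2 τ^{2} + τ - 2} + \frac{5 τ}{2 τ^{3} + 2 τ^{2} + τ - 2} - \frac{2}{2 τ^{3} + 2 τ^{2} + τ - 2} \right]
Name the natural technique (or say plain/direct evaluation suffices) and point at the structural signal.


Best approach: dominant-term comparison — growth-rate triage: the leading powers of τ decide the limit, everything else is noise. Viewed as a single quotient this is an ∞/∞ form — an at-infinity application of l'Hôpital's rule would also resolve it; comparing leading growth reads the answer without differentiating.


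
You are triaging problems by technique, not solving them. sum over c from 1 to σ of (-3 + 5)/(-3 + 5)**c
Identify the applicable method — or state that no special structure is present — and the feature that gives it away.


Method: the geometric series formula — consecutive terms stand in a fixed index-free ratio — the geometric sum formula closes it.


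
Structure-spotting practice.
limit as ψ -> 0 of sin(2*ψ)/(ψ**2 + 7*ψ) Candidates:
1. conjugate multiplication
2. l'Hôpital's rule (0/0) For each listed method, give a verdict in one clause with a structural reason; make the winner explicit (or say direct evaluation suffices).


Verdict: l'Hôpital's rule (0/0) — plug in 0: top and bottom both hit zero, so differentiate each and retry. Expanding numerator and denominator to first order gives the same value — the rule automates exactly that.
- conjugate multiplication — there is no infinity-minus-infinity radical difference to rationalize.
- l'Hôpital's rule (0/0): a fit — the right tool for this form.


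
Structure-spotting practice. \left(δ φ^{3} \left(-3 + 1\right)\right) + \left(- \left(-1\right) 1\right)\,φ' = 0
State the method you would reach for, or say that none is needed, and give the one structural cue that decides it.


Diagnosis: separation of variables — separating collects all φ-dependence with the derivative and leaves all δ-dependence opposite: variables separate.


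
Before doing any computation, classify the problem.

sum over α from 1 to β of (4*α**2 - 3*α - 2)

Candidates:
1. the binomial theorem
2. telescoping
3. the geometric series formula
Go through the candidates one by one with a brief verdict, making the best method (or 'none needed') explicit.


Technique: no special technique — no cancellation, no constant ratio, no binomial weights — just polynomial terms summed directly.
- the binomial theorem: there is no sum-raised-to-a-power identity hiding in these terms.
- telescoping: the terms as presented offer no neighboring cancellation — a telescoping rewrite may exist, but the displayed structure does not hand one over.
- the geometric series formula: there is no constant term-to-term ratio.


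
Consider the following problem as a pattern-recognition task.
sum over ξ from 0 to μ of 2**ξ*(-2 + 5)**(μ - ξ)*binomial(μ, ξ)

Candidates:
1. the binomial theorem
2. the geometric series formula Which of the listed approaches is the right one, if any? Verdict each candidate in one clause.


Best approach: the binomial theorem — terms weighting binomial(μ, ξ) against matched powers of 2 and (-2 + 5) reassemble into (2 + (-2 + 5))^μ by the binomial theorem.
- the binomial theorem — a fit — the right tool for this form.
- the geometric series formula — the term-to-term ratio drifts with the index — the one thing the geometric formula cannot absorb.


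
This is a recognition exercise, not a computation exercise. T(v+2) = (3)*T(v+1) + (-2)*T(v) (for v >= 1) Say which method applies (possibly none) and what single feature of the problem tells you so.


Verdict: the characteristic-root method — fixed numeric weights on consecutive terms and no forcing term added: the root method in its home territory.


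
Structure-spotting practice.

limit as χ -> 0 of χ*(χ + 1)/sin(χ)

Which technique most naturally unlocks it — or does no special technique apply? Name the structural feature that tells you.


Technique: l'Hôpital's rule (0/0) — substituting 0 gives 0 over 0; differentiate top and bottom once and re-evaluate. A local series expansion at the point resolves it as well; the rule is the packaged version of that step.


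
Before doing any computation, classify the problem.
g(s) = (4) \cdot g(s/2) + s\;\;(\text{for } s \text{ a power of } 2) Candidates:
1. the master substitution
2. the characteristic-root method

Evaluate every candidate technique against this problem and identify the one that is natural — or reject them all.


Best approach: the master substitution — the argument shrinks by the factor 2, so measure the index on a logarithmic scale and the recursion becomes a shift.
- the master substitution — yes — fits the structure here.
- the characteristic-root method: a divided-index call is not the fixed-shift linear shape that characteristic roots solve.


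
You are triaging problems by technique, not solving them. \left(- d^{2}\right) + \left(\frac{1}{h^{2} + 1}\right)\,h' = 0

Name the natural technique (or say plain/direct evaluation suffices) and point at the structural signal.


Verdict: separation of variables — solved for the derivative, the right side splits multiplicatively into a function of each variable alone — divide and integrate each side. An exactness check succeeds on this form as well — separation and the potential function arrive at the same answer, separation more directly.


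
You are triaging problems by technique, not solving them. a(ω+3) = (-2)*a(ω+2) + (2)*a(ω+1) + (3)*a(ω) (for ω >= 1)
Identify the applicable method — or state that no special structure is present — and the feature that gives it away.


Method: the characteristic-root method — the recurrence is linear and homogeneous with constant coefficients, so the ansatz r^ω turns it into a polynomial equation for r.


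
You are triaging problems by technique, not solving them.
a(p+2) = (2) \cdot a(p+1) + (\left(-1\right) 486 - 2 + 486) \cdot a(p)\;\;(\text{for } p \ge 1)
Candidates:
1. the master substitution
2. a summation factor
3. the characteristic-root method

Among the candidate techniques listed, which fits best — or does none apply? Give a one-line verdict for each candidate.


Best approach: the characteristic-root method — constant coefficients and linearity mean the ansatz r^p reduces it to solving the characteristic polynomial.
- the master substitution: the recursion steps by a constant offset, so exponential reindexing is pointless.
- a summation factor: a summation factor telescopes one-step recursions; this one carries higher-order memory.
- the characteristic-root method: applies; the problem has the shape this method handles.


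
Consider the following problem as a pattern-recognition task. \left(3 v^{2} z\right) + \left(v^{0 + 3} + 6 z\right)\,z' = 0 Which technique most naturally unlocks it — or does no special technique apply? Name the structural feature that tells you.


Technique: the exact-equation method — because the two cross partials coincide, the form is conservative as written — recover its potential in (v, z).


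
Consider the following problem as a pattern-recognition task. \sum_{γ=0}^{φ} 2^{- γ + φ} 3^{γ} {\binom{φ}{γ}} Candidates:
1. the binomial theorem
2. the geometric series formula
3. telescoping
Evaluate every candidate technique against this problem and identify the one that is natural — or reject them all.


Diagnosis: the binomial theorem — the summand is term γ of a binomial expansion in 3 and 2; the whole sum is a single power.
- the binomial theorem: yes, a natural case for it.
- the geometric series formula: there is no constant term-to-term ratio.
- telescoping: the summand is not presented as a shifted difference — a telescoping rewrite may exist, but the displayed structure does not offer one.


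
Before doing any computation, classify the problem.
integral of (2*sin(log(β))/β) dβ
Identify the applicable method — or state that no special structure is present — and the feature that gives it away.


Diagnosis: u-substitution — the only nontrivial dependence routes through log(β), whose derivative supplies the leftover factor up to a constant multiple — u = log(β) flattens it.


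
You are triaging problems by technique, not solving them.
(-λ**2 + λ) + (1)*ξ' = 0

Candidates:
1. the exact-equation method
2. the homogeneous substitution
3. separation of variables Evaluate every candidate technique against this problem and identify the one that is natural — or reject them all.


Technique: no special technique — solved for the derivative, ξ never appears on the right — this is a direct integration in λ, not a differential-equations problem at heart.
- the exact-equation method: the unknown never enters the equation — exactness holds emptily, with nothing for the method to add.
- the homogeneous substitution: the ratio of the variables does not determine the slope.
- separation of variables: with no unknown in the slope, separating variables is a formality — the equation integrates directly.


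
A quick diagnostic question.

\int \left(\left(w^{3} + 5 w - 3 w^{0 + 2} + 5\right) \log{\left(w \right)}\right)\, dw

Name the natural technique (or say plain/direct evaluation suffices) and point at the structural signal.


Verdict: integration by parts — logs resist antidifferentiation but differentiate beautifully; pair \log{\left(w \right)} with the polynomial (w^{3} + 5 w - 3 w^{0 + 2} + 5) via parts.


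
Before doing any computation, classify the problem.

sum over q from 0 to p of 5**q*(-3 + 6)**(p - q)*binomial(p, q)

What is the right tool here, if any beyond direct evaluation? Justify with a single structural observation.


Best approach: the binomial theorem — binomial coefficients against complementary powers of 5 and (-3 + 6): recognize the binomial expansion and resum.


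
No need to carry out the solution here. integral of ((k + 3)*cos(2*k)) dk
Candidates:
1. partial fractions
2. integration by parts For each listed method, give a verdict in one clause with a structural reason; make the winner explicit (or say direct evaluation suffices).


Best approach: integration by parts — the integrand splits as k + 3 times cos(2*k) — repeatedly differentiating the polynomial part kills it, which is the parts ladder.
- partial fractions — there is no rational-function structure to decompose.
- integration by parts: yes — fits the structure here.


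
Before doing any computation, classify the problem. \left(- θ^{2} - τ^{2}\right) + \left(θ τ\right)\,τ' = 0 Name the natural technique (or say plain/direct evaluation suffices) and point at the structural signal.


Verdict: the homogeneous substitution — the slope's numerator and denominator have matching total degree, so it depends only on τ/θ and the ratio substitution collapses it. A Bernoulli rewrite works here as the equation stands — the homogeneous substitution is the more immediate reading.


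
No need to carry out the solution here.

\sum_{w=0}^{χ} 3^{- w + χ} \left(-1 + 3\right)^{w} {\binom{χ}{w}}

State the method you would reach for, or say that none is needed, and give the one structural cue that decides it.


Technique: the binomial theorem — {\binom{χ}{w}} weighting matched powers of (-1 + 3) and 3 is the expanded form of ((-1 + 3) + 3)^χ — fold it back up.


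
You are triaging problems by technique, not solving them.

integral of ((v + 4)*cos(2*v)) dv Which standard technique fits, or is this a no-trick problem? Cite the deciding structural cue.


Diagnosis: integration by parts — a polynomial v + 4 against the kernel cos(2*v) is the signature bounded-ladder case for integration by parts.


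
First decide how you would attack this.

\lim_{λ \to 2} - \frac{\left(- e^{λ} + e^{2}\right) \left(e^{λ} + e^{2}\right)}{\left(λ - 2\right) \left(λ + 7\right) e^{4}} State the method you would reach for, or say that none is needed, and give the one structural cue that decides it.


Method: l'Hôpital's rule (0/0) — both numerator and denominator vanish at 2: the genuine 0/0 indeterminate that l'Hôpital exists for. Expanding numerator and denominator to first order gives the same value — the rule automates exactly that.


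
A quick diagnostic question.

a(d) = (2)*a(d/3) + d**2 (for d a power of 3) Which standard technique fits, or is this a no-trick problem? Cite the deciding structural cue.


Verdict: the master substitution — divide-the-index recursion (d/3 inside the call) straightens out once the index is rewritten as 3^m.


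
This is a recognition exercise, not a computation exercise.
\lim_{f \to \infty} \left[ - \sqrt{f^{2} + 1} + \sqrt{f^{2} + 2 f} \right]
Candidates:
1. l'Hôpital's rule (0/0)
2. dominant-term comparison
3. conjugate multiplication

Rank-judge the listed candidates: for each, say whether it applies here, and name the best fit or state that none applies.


Method: conjugate multiplication — an infinity-minus-infinity difference with a surviving radical — multiply by the conjugate to cancel the divergence.
- l'Hôpital's rule (0/0): substitution produces ∞ − ∞ rather than a vanishing quotient; the rule needs a 0/0 ratio to act on.
- dominant-term comparison — this limit is not decided by comparing leading-term growth at infinity.
- conjugate multiplication: yes, a natural case for it.


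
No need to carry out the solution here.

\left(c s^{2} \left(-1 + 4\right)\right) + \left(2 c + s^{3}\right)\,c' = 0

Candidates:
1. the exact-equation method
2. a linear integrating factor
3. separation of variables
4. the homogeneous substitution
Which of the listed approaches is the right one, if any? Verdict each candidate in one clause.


Diagnosis: the exact-equation method — because the two cross partials coincide, the form is conservative as written — recover its potential in (s, c).
- the exact-equation method: a fit — the right tool for this form.
- a linear integrating factor — a nonlinear term in the unknown puts this outside the integrating-factor template.
- separation of variables: no algebra isolates the independent variable on one side and the unknown on the other.
- the homogeneous substitution: the slope is not a function of the ratio of the variables alone.


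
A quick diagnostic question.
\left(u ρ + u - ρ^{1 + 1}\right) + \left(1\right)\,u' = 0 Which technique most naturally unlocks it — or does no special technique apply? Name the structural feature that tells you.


Diagnosis: a linear integrating factor — linear in the unknown with genuine forcing: multiply through by the exponential of the integrated coefficient and the left side closes into one derivative.


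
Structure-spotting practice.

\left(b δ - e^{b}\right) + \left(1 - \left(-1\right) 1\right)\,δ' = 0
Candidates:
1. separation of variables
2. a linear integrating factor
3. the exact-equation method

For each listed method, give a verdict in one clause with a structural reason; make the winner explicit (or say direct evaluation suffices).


Diagnosis: a linear integrating factor — the equation is linear in δ with coefficient b; multiplying by the integrating factor exp(∫b) makes the left side a perfect derivative.
- separation of variables: the two dependences are entangled, not a clean product of one-variable pieces.
- a linear integrating factor — applies; the problem has the shape this method handles.
- the exact-equation method: the cross partial derivatives disagree, so no single potential exists.


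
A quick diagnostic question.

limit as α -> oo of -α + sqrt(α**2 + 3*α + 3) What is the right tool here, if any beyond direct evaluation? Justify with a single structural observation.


Method: conjugate multiplication — both pieces blow up but their difference is finite; the conjugate trick rationalizes sqrt(α**2 + 3*α + 3) - α.


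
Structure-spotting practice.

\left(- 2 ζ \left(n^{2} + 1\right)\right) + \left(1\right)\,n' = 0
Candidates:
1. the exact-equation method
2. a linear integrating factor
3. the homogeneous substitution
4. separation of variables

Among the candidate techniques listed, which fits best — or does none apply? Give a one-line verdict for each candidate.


Diagnosis: separation of variables — solved for the derivative, the right side splits multiplicatively into a function of each variable alone — divide and integrate each side.
- the exact-equation method: exactness fails on the nose — the mixed partials do not match.
- a linear integrating factor: the unknown enters nonlinearly (through a power, a denominator, or a transcendental function), which the linear integrating-factor recipe cannot absorb as-is — any repair would come from a preliminary substitution, not the factor.
- the homogeneous substitution — the slope is not a function of the ratio of the variables alone.
- separation of variables — applies; the problem has the shape this method handles.


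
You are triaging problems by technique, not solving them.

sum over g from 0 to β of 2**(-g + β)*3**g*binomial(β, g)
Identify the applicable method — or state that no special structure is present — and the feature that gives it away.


Best approach: the binomial theorem — the binomial coefficients weight matched powers of 3 and 2, which is exactly the expansion of a binomial power.


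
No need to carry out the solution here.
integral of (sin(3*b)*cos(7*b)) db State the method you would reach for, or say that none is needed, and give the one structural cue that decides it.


Technique: a trigonometric identity — mixed-frequency products such as sin(3*b)*cos(7*b) are designed for the product-to-sum formula.


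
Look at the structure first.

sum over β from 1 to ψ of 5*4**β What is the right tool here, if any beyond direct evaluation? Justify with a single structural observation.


Diagnosis: the geometric series formula — each term is 4 times the previous one, so the geometric-series formula applies directly.


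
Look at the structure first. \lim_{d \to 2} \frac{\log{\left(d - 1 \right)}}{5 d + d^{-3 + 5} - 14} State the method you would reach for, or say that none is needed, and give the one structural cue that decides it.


Technique: l'Hôpital's rule (0/0) — substituting 2 gives 0 over 0; differentiate top and bottom once and re-evaluate. One could equally expand both pieces locally and compare leading terms; the rule does that in one stroke.


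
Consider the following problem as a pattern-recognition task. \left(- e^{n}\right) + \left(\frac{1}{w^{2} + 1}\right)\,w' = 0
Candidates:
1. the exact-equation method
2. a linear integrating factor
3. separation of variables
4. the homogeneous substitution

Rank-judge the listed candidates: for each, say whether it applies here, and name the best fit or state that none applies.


Verdict: separation of variables — solved for the derivative, the right side splits multiplicatively into a function of each variable alone — divide and integrate each side.
- the exact-equation method: any potential here is of the trivial single-variable kind; the exact method earns its name only with genuine cross terms.
- a linear integrating factor: a nonlinear term in the unknown puts this outside the integrating-factor template.
- separation of variables: a fit — the right tool for this form.
- the homogeneous substitution: the slope does not depend on the ratio of the variables alone.


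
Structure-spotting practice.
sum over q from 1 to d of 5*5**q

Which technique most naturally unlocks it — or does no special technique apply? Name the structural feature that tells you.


Verdict: the geometric series formula — check a ratio of consecutive terms: it is 5, independent of the index, so the geometric formula closes the sum.


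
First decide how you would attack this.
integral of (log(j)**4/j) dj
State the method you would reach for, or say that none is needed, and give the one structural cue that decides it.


Verdict: u-substitution — collected, the integrand has one factor that is, up to a constant, the derivative of an inner expression the rest depends on — substitute for that inner expression.


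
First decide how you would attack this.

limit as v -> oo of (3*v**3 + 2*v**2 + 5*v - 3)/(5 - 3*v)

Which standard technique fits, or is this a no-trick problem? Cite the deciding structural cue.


Verdict: dominant-term comparison — growth-rate triage: the leading powers of v decide the limit, everything else is noise. Differentiating the expression as a single quotient would eventually settle it as well; matching dominant growth settles it immediately.


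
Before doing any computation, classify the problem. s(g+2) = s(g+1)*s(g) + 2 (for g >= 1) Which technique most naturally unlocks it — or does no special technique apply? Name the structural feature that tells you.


Method: no special technique — the unknown enters the rule nonlinearly, not as a weighted sum — no linear method is even well-posed.


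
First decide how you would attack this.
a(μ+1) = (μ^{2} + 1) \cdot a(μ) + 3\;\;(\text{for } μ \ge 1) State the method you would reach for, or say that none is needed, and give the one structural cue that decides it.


Method: a summation factor — one step of memory with a weight μ^{2} + 1 that changes as the index grows — the summation-factor construction is built for this.


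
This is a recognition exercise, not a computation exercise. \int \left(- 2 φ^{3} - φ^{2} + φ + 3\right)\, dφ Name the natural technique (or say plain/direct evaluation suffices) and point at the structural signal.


Technique: no special technique — scan for structure and find none: constant multiples of powers of φ, integrate directly.


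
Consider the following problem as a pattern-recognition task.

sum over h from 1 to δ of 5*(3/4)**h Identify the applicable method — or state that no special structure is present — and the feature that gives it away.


Technique: the geometric series formula — the ratio of consecutive terms is the constant 3/4, independent of the index — a geometric sum.


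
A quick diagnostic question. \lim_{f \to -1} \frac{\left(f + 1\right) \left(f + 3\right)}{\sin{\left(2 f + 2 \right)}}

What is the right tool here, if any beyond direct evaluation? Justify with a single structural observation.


Verdict: l'Hôpital's rule (0/0) — numerator and denominator both vanish at -1 — a genuine 0/0 form, which is exactly when l'Hôpital applies. Known elementary limits would finish this too — the rule just bypasses the case analysis.


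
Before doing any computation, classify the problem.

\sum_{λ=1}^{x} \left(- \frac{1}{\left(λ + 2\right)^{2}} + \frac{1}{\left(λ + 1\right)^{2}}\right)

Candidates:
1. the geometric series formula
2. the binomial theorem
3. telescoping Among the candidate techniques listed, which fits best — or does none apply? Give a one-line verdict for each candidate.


Technique: telescoping — consecutive terms evaluate one function at adjacent indices (\frac{1}{\left(λ + 1\right)^{2}} is its current value): one term's tail is the next term's head, so the chain collapses.
- the geometric series formula — dividing successive terms gives an index-dependent quantity, not a constant.
- the binomial theorem — there is no sum-raised-to-a-power identity hiding in these terms.
- telescoping: applies; the problem has the shape this method handles.


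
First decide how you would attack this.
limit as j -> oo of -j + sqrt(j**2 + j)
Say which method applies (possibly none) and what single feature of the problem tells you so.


Diagnosis: conjugate multiplication — divergence minus divergence hides a finite answer — expose it by pairing sqrt(j**2 + j) - j with its conjugate.


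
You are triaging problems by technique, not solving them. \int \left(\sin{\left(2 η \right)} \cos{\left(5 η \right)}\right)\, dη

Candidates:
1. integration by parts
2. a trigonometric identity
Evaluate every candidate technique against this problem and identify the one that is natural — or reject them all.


Technique: a trigonometric identity — mixed-frequency products such as \sin{\left(2 η \right)} \cos{\left(5 η \right)} are designed for the product-to-sum formula.
- integration by parts — not the fit here: there is no polynomial factor to ladder down — parts can still close the trigonometric product by recursion, though the identity rewrite is the direct route.
- a trigonometric identity — yes, a natural case for it.


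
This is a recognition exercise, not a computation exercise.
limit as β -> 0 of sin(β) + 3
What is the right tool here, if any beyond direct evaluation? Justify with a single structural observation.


Best approach: no special technique — no zero denominators, no indeterminate clash at 0 — substitute and read off the value.


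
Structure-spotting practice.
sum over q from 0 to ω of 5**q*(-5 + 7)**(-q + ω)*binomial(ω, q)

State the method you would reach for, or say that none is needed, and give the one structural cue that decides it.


Technique: the binomial theorem — the summand is term q of a binomial expansion in 5 and (-5 + 7); the whole sum is a single power.


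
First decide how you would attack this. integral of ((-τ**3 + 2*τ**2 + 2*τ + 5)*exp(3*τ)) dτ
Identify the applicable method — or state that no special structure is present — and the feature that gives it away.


Technique: integration by parts — the integrand splits as -τ**3 + 2*τ**2 + 2*τ + 5 times exp(3*τ) — repeatedly differentiating the polynomial part kills it, which is the parts ladder.
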